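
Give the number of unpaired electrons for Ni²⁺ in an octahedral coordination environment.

2

Ni²⁺: group 10, so d-count = 10 − 2 = 8.
Configuration: t2g^6 e_g^2, giving 2 unpaired electrons.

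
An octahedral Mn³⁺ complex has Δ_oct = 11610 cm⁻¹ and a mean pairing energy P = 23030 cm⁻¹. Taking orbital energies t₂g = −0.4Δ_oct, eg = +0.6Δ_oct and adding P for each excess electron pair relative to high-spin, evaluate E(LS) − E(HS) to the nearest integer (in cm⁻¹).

11420

Mn³⁺: group 7, so d-count = 7 − 3 = 4.
High-spin d⁴ fills as t₂g³ eg¹ with CFSE 3(−0.4) + 1(+0.6) = -0.6Δ_oct = -6966 cm⁻¹.
Low-spin: t₂g⁴ eg⁰, orbital CFSE = -1.6Δ_oct = -18576 cm⁻¹; plus 1 excess pair × P = +23030 cm⁻¹; total 4454 cm⁻¹.
The difference is 4454 − (-6966) = 11420 cm⁻¹, so high-spin lies lower.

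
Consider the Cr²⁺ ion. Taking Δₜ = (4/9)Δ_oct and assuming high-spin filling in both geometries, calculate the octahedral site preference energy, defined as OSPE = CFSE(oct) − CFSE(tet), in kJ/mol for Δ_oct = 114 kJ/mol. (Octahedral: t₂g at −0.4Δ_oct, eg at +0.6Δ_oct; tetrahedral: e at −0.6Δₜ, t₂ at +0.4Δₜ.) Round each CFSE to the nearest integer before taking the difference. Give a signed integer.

-48

Cr sits in group 6; removing 2 electrons leaves Cr²⁺ with 6 − 2 = 4 d electrons.
Octahedral (high-spin): t₂g³ eg¹, CFSE = 3(−0.4) + 1(+0.6) = -0.6Δ_oct = -0.6 × 114 = -68 kJ/mol.
Tetrahedral: e² t₂², CFSE = 2(−0.6) + 2(+0.4) = -0.4Δₜ = -0.4 × (4/9) × 114 = -20 kJ/mol.
OSPE = -68 − (-20) = -48 kJ/mol.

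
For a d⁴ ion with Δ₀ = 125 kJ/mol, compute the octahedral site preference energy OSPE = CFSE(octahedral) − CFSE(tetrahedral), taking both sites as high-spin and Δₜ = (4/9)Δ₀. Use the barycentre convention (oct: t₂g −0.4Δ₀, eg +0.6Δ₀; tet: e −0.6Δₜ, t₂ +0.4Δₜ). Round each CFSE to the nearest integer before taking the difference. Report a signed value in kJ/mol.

-53

In an octahedral site d⁴ (HS) is t2g^3 e_g^1, giving CFSE(oct) = -0.6Δ₀ = -75 kJ/mol.
In a tetrahedral site the filling is e^2 t2^2: CFSE(tet) = -0.4Δₜ = -0.4 × (4/9)(125) = -22 kJ/mol.
OSPE = -75 − (-22) = -53 kJ/mol.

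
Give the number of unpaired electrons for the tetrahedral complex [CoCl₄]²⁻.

Each Cl⁻ contributes -1; 4 × (-1) = -4. With overall charge -2, Co is in the +2 oxidation state.
Co²⁺: group 9, so d-count = 9 − 2 = 7.
Tetrahedral splitting is small, so the complex is high-spin.
Configuration: e⁴ t₂³, giving 3 unpaired electrons.

3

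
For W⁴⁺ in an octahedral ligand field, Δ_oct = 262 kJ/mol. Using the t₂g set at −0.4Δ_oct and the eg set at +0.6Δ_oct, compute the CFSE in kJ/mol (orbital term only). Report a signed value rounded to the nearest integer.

W⁴⁺: group 6, so d-count = 6 − 4 = 2.
Electron filling gives t₂g² eg⁰.
The orbital stabilization is -0.8Δ_oct = -0.8 × 262 = -210 kJ/mol.

-210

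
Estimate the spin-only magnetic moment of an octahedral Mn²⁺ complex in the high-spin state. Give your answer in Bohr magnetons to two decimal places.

5.92 Bohr magnetons

Group 7 minus oxidation state +2 gives a d⁵ configuration for Mn²⁺.
Configuration: t2g^3 e_g^2 → 5 unpaired electrons.
μ(spin-only) = √[5(5+2)] = √35 ≈ 5.92 Bohr magnetons.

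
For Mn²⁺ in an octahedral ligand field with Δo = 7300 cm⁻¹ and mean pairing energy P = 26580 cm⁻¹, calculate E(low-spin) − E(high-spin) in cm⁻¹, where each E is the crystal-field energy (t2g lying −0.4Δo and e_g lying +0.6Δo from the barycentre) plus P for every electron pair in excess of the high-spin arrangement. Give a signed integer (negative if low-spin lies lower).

Mn sits in group 7; removing 2 electrons leaves Mn²⁺ with 7 − 2 = 5 d electrons.
High-spin: t2g^3 e_g^2, CFSE = 0.0Δo = 0 cm⁻¹.
Low-spin t2g^5 e_g^0 gives -2.0Δo = -14600 cm⁻¹, but forming 2 extra pairs costs 2P = 53160 cm⁻¹, so E(LS) = -14600 + 53160 = 38560 cm⁻¹.
The difference is 38560 − (0) = 38560 cm⁻¹, so high-spin lies lower.

38560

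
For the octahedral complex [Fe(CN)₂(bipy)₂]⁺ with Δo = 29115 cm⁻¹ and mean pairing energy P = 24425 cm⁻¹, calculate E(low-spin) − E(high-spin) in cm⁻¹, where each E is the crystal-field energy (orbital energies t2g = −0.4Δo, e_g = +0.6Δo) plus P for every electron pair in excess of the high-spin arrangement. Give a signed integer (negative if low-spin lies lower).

-9380

Ligand charges: 2×(-1) from CN⁻ and 2×(+0) from bipy sum to -2; with overall charge +1, Fe is +3.
Fe³⁺: group 8, so d-count = 8 − 3 = 5.
In the high-spin limit (t2g^3 e_g^2) the orbital term is 0.0Δo = 0 cm⁻¹, with no excess pairing.
Low-spin t2g^5 e_g^0 gives -2.0Δo = -58230 cm⁻¹, but forming 2 extra pairs costs 2P = 48850 cm⁻¹, so E(LS) = -58230 + 48850 = -9380 cm⁻¹.
E(LS) − E(HS) = -9380 − (0) = -9380 cm⁻¹.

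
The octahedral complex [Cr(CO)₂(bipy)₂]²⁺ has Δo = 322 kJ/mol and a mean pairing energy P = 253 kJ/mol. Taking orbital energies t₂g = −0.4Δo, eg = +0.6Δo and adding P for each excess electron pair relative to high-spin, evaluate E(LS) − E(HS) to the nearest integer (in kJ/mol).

-69

Ligand charges: 2×(+0) from CO and 2×(+0) from bipy sum to +0; with overall charge +2, Cr is +2.
Cr²⁺: group 6, so d-count = 6 − 2 = 4.
In the high-spin limit (t₂g³ eg¹) the orbital term is -0.6Δo = -193 kJ/mol, with no excess pairing.
Low-spin: t₂g⁴ eg⁰, orbital CFSE = -1.6Δo = -515 kJ/mol; plus 1 excess pair × P = +253 kJ/mol; total -262 kJ/mol.
Thus E(LS) − E(HS) = -69 kJ/mol.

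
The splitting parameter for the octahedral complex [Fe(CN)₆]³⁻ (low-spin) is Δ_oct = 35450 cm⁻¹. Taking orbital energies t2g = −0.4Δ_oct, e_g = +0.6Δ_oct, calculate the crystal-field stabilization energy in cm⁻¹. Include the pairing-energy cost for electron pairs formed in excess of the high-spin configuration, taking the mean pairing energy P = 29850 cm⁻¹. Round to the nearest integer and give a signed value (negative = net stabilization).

Each CN⁻ contributes -1; 6 × (-1) = -6. With overall charge -3, Fe is in the +3 oxidation state.
Group 8 minus oxidation state +3 gives a d⁵ configuration for Fe³⁺.
Configuration: t2g^5 e_g^0.
CFSE(orbital) = 5×(-0.4Δ_oct) + 0×(0.6Δ_oct) = -2.0Δ_oct; with Δ_oct = 35450 cm⁻¹ that is -70900 cm⁻¹.
Pairing penalty: 2 pairs vs 0 in the high-spin reference → 2 extra × P = 59700 cm⁻¹.
Combining: -70900 + 59700 = -11200 cm⁻¹.

-11200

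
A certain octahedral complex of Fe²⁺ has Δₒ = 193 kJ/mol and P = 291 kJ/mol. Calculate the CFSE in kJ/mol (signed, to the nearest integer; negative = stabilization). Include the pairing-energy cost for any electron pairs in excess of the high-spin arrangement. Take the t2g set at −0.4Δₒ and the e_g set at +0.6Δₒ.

Group 8 minus oxidation state +2 gives a d⁶ configuration for Fe²⁺.
Since Δₒ = 193 kJ/mol < P = 291 kJ/mol, the complex adopts the high-spin configuration.
That gives t2g^4 e_g^2.
Orbital CFSE = -0.4Δₒ = -0.4 × 193 = -77 kJ/mol.
High-spin has no excess pairs, so no pairing correction applies.

-77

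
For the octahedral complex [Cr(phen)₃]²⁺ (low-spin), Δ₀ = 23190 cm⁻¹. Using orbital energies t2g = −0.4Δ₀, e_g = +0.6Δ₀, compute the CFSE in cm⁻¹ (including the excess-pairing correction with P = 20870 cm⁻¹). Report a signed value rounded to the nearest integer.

-16234

phen is neutral, so the +2 overall charge sits on Cr: oxidation state +2.
Cr is in group 6, so Cr²⁺ is d⁴ (6 − 2 = 4).
Configuration: t2g^4 e_g^0.
The orbital stabilization is -1.6Δ₀ = -1.6 × 23190 = -37104 cm⁻¹.
Relative to high-spin t2g^3 e_g^1 (0 paired), the low-spin configuration has 1 additional pair, contributing +1 × 20870 = +20870 cm⁻¹.
Overall CFSE = -37104 + 20870 = -16234 cm⁻¹.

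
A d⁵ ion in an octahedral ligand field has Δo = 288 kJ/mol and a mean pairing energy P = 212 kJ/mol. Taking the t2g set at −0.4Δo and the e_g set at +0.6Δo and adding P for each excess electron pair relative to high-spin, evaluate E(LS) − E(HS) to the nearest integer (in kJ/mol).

High-spin: t2g^3 e_g^2, CFSE = 0.0Δo = 0 kJ/mol.
For low-spin the configuration is t2g^5 e_g^0: orbital energy -2.0 × 288 = -576 kJ/mol, and 2 additional pairs relative to high-spin add 424 kJ/mol, giving -152 kJ/mol.
Thus E(LS) − E(HS) = -152 kJ/mol.

-152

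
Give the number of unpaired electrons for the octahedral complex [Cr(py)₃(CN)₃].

3

Ligand charges: 3×(+0) from py and 3×(-1) from CN⁻ sum to -3; with overall charge +0, Cr is +3.
Cr sits in group 6; removing 3 electrons leaves Cr³⁺ with 6 − 3 = 3 d electrons.
Configuration: t₂g³ eg⁰, giving 3 unpaired electrons.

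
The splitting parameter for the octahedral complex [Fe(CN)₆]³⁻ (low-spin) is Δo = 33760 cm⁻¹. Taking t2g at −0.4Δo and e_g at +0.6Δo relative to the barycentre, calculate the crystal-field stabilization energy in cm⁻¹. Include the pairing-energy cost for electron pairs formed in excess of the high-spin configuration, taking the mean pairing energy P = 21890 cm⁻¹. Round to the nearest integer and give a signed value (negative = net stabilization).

-23740

Each CN⁻ contributes -1; 6 × (-1) = -6. With overall charge -3, Fe is in the +3 oxidation state.
Group 8 minus oxidation state +3 gives a d⁵ configuration for Fe³⁺.
Configuration: t2g^5 e_g^0.
CFSE(orbital) = 5×(-0.4Δo) + 0×(0.6Δo) = -2.0Δo; with Δo = 33760 cm⁻¹ that is -67520 cm⁻¹.
Relative to high-spin t2g^3 e_g^2 (0 paired), the low-spin configuration has 2 additional pairs, contributing +2 × 21890 = +43780 cm⁻¹.
Combining: -67520 + 43780 = -23740 cm⁻¹.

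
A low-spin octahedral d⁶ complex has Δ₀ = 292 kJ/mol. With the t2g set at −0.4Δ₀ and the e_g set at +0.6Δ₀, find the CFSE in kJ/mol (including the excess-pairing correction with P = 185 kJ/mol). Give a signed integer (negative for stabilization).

The d⁶ electrons fill as t2g^6 e_g^0.
Orbital CFSE = 6(-0.4) + 0(0.6) = -2.4Δ₀ = -2.4 × 292 = -701 kJ/mol.
High-spin d⁶ would be t2g^4 e_g^2 with 1 pair; low-spin has 3, so 2 excess pairs cost +2P = +370 kJ/mol.
Combining: -701 + 370 = -331 kJ/mol.

-331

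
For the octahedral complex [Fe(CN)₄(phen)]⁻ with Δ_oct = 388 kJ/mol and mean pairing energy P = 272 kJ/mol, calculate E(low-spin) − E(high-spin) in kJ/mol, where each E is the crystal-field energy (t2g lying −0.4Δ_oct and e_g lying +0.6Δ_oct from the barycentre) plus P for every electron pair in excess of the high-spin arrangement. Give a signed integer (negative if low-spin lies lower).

-232

Ligand charges: 4×(-1) from CN⁻ and 1×(+0) from phen sum to -4; with overall charge -1, Fe is +3.
Group 8 minus oxidation state +3 gives a d⁵ configuration for Fe³⁺.
In the high-spin limit (t2g^3 e_g^2) the orbital term is 0.0Δ_oct = 0 kJ/mol, with no excess pairing.
For low-spin the configuration is t2g^5 e_g^0: orbital energy -2.0 × 388 = -776 kJ/mol, and 2 additional pairs relative to high-spin add 544 kJ/mol, giving -232 kJ/mol.
E(LS) − E(HS) = -232 − (0) = -232 kJ/mol.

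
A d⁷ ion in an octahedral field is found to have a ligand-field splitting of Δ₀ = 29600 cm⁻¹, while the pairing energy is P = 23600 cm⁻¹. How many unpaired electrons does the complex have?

1

Δ₀ > P, so pairing is preferred: the ground state is low-spin.
Configuration: t2g^6 e_g^1.
Unpaired electrons: 1.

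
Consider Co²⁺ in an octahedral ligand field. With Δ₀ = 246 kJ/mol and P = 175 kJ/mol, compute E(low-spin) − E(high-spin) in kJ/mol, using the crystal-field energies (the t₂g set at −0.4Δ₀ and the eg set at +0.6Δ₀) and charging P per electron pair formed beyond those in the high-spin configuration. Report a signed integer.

Co²⁺: group 9, so d-count = 9 − 2 = 7.
In the high-spin limit (t₂g⁵ eg²) the orbital term is -0.8Δ₀ = -197 kJ/mol, with no excess pairing.
Low-spin t₂g⁶ eg¹ gives -1.8Δ₀ = -443 kJ/mol, but forming 1 extra pair costs 1P = 175 kJ/mol, so E(LS) = -443 + 175 = -268 kJ/mol.
The difference is -268 − (-197) = -71 kJ/mol, so low-spin lies lower.

-71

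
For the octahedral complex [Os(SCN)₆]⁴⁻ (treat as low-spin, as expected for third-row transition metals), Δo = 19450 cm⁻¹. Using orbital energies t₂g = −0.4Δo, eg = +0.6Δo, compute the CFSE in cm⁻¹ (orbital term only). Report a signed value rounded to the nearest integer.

-46680

Each SCN⁻ contributes -1; 6 × (-1) = -6. With overall charge -4, Os is in the +2 oxidation state.
Group 8 minus oxidation state +2 gives a d⁶ configuration for Os²⁺.
The d⁶ electrons fill as t₂g⁶ eg⁰.
Orbital CFSE = 6(-0.4) + 0(0.6) = -2.4Δo = -2.4 × 19450 = -46680 cm⁻¹.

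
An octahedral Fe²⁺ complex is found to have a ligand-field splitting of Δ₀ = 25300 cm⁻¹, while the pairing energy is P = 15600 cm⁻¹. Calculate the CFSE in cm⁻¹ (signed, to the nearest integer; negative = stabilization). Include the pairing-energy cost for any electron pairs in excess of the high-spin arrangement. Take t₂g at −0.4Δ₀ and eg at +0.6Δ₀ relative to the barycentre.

Fe is in group 8, so Fe²⁺ is d⁶ (8 − 2 = 6).
With Δ₀ > P the complex is low-spin.
That gives t₂g⁶ eg⁰.
Orbital CFSE = -2.4Δ₀ = -2.4 × 25300 = -60720 cm⁻¹.
Excess pairs vs high-spin: 3 − 1 = 2; pairing cost = +31200 cm⁻¹.
Net CFSE = -60720 + 31200 = -29520 cm⁻¹.

-29520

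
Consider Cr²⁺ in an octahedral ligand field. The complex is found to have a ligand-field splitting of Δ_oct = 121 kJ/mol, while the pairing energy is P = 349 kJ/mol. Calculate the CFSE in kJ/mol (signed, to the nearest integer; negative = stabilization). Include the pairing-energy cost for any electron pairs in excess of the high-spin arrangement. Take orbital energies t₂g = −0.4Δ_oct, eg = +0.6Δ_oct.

-73

Cr²⁺: group 6, so d-count = 6 − 2 = 4.
With Δ_oct < P the complex is high-spin.
Configuration: t₂g³ eg¹.
Orbital CFSE = -0.6Δ_oct = -0.6 × 121 = -73 kJ/mol.
High-spin has no excess pairs, so no pairing correction applies.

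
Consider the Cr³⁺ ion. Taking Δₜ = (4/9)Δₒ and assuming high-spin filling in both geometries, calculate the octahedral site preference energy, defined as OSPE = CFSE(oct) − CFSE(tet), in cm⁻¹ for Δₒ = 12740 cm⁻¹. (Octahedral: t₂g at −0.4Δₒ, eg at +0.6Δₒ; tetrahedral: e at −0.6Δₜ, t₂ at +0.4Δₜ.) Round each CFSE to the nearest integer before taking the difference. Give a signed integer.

-10758

Cr is in group 6, so Cr³⁺ is d³ (6 − 3 = 3).
Octahedral high-spin t2g^3 e_g^0: CFSE = -1.2 × 12740 = -15288 cm⁻¹.
Tetrahedral: e^2 t2^1, CFSE = 2(−0.6) + 1(+0.4) = -0.8Δₜ = -0.8 × (4/9) × 12740 = -4530 cm⁻¹.
OSPE = CFSE(oct) − CFSE(tet) = -15288 − (-4530) = -10758 cm⁻¹.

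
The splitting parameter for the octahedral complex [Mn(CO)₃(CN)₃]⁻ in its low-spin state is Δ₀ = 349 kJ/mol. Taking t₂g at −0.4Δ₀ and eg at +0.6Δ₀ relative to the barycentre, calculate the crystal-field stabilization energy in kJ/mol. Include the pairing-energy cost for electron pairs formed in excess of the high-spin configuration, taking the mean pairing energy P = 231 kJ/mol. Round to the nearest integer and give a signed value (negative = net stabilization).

-236

Ligand charges: 3×(+0) from CO and 3×(-1) from CN⁻ sum to -3; with overall charge -1, Mn is +2.
Mn is in group 7, so Mn²⁺ is d⁵ (7 − 2 = 5).
The d⁵ electrons fill as t₂g⁵ eg⁰.
Orbital CFSE = 5(-0.4) + 0(0.6) = -2.0Δ₀ = -2.0 × 349 = -698 kJ/mol.
Relative to high-spin t₂g³ eg² (0 paired), the low-spin configuration has 2 additional pairs, contributing +2 × 231 = +462 kJ/mol.
Combining: -698 + 462 = -236 kJ/mol.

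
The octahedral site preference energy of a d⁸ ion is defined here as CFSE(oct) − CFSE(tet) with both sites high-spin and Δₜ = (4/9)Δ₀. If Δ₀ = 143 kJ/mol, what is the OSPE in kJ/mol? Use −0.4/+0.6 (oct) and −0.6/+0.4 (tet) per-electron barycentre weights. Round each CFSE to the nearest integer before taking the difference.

In an octahedral site d⁸ (HS) is t₂g⁶ eg², giving CFSE(oct) = -1.2Δ₀ = -172 kJ/mol.
In a tetrahedral site the filling is e⁴ t₂⁴: CFSE(tet) = -0.8Δₜ = -0.8 × (4/9)(143) = -51 kJ/mol.
OSPE = -172 − (-51) = -121 kJ/mol.

-121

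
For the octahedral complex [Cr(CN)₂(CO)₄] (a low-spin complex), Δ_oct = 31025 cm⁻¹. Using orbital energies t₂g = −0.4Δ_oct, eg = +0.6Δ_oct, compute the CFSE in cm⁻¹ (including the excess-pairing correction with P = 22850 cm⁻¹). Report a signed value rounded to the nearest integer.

-26790

Ligand charges: 2×(-1) from CN⁻ and 4×(+0) from CO sum to -2; with overall charge +0, Cr is +2.
Cr sits in group 6; removing 2 electrons leaves Cr²⁺ with 6 − 2 = 4 d electrons.
Electron filling gives t₂g⁴ eg⁰.
The orbital stabilization is -1.6Δ_oct = -1.6 × 31025 = -49640 cm⁻¹.
Relative to high-spin t₂g³ eg¹ (0 paired), the low-spin configuration has 1 additional pair, contributing +1 × 22850 = +22850 cm⁻¹.
Net CFSE = -49640 + 22850 = -26790 cm⁻¹.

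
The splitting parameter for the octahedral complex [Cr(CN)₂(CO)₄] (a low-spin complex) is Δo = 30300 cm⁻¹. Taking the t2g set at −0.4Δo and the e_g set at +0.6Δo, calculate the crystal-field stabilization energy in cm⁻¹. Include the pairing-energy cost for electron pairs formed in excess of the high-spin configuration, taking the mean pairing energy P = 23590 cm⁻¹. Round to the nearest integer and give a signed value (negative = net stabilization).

Ligand charges: 2×(-1) from CN⁻ and 4×(+0) from CO sum to -2; with overall charge +0, Cr is +2.
Group 6 minus oxidation state +2 gives a d⁴ configuration for Cr²⁺.
Electron filling gives t2g^4 e_g^0.
Orbital CFSE = 4(-0.4) + 0(0.6) = -1.6Δo = -1.6 × 30300 = -48480 cm⁻¹.
Relative to high-spin t2g^3 e_g^1 (0 paired), the low-spin configuration has 1 additional pair, contributing +1 × 23590 = +23590 cm⁻¹.
Overall CFSE = -48480 + 23590 = -24890 cm⁻¹.

-24890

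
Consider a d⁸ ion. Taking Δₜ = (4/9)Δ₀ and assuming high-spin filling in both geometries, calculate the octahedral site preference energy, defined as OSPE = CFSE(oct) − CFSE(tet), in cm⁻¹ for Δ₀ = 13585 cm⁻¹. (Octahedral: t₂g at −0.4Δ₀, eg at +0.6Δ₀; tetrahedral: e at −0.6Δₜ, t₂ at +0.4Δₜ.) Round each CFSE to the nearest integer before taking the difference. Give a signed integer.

Octahedral (high-spin): t₂g⁶ eg², CFSE = 6(−0.4) + 2(+0.6) = -1.2Δ₀ = -1.2 × 13585 = -16302 cm⁻¹.
In a tetrahedral site the filling is e⁴ t₂⁴: CFSE(tet) = -0.8Δₜ = -0.8 × (4/9)(13585) = -4830 cm⁻¹.
OSPE = -16302 − (-4830) = -11472 cm⁻¹.

-11472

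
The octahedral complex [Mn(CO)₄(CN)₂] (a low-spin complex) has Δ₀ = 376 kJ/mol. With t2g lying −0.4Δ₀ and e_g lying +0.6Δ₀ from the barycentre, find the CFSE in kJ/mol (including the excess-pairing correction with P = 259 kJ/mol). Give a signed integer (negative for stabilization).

Ligand charges: 4×(+0) from CO and 2×(-1) from CN⁻ sum to -2; with overall charge +0, Mn is +2.
Group 7 minus oxidation state +2 gives a d⁵ configuration for Mn²⁺.
The d⁵ electrons fill as t2g^5 e_g^0.
CFSE(orbital) = 5×(-0.4Δ₀) + 0×(0.6Δ₀) = -2.0Δ₀; with Δ₀ = 376 kJ/mol that is -752 kJ/mol.
Pairing penalty: 2 pairs vs 0 in the high-spin reference → 2 extra × P = 518 kJ/mol.
Combining: -752 + 518 = -234 kJ/mol.

-234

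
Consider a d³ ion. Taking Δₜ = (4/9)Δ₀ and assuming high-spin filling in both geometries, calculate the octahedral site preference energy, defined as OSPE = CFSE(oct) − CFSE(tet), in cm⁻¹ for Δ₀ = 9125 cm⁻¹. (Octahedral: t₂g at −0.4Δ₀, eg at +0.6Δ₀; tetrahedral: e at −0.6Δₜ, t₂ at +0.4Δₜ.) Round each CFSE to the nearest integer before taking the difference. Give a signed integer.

Octahedral high-spin t₂g³ eg⁰: CFSE = -1.2 × 9125 = -10950 cm⁻¹.
Tetrahedral: e² t₂¹, CFSE = 2(−0.6) + 1(+0.4) = -0.8Δₜ = -0.8 × (4/9) × 9125 = -3244 cm⁻¹.
Subtracting, OSPE = -10950 − (-3244) = -7706 cm⁻¹.

-7706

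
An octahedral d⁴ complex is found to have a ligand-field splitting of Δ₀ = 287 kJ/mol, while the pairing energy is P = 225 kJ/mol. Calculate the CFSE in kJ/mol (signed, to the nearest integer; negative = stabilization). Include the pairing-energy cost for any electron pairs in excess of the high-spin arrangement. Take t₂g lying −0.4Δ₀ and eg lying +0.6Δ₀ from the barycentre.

Δ₀ > P, so pairing is preferred: the ground state is low-spin.
Configuration: t₂g⁴ eg⁰.
Orbital CFSE = -1.6Δ₀ = -1.6 × 287 = -459 kJ/mol.
Excess pairs vs high-spin: 1 − 0 = 1; pairing cost = +225 kJ/mol.
Net CFSE = -459 + 225 = -234 kJ/mol.

-234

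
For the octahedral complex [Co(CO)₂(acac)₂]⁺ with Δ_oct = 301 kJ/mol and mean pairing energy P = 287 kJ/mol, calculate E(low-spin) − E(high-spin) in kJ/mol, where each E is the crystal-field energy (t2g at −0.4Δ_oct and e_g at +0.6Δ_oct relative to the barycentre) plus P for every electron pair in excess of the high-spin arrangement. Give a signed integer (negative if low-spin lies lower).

-28

Ligand charges: 2×(+0) from CO and 2×(-1) from acac⁻ sum to -2; with overall charge +1, Co is +3.
Co³⁺: group 9, so d-count = 9 − 3 = 6.
In the high-spin limit (t2g^4 e_g^2) the orbital term is -0.4Δ_oct = -120 kJ/mol, with no excess pairing.
For low-spin the configuration is t2g^6 e_g^0: orbital energy -2.4 × 301 = -722 kJ/mol, and 2 additional pairs relative to high-spin add 574 kJ/mol, giving -148 kJ/mol.
The difference is -148 − (-120) = -28 kJ/mol, so low-spin lies lower.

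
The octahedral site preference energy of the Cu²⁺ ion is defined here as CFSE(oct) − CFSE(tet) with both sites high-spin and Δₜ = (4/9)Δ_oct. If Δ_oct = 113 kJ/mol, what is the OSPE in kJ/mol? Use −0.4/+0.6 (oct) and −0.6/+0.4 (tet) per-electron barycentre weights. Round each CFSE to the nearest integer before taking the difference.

Cu sits in group 11; removing 2 electrons leaves Cu²⁺ with 11 − 2 = 9 d electrons.
Octahedral (high-spin): t₂g⁶ eg³, CFSE = 6(−0.4) + 3(+0.6) = -0.6Δ_oct = -0.6 × 113 = -68 kJ/mol.
Tetrahedral e⁴ t₂⁵ gives -0.4Δₜ = -0.4 × (4/9) × 113 = -20 kJ/mol.
OSPE = -68 − (-20) = -48 kJ/mol.

-48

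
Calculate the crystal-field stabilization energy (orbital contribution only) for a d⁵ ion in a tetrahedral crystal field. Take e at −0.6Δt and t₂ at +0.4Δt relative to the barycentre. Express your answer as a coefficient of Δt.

Tetrahedral fields are weak (Δₜ ≈ 4/9 Δₒ), so electrons fill high-spin.
Configuration: e² t₂³.
CFSE = 2(-0.6Δt) + 3(0.4Δt) = -1.2Δt + 1.2Δt = 0.0Δt.

0.0 Δt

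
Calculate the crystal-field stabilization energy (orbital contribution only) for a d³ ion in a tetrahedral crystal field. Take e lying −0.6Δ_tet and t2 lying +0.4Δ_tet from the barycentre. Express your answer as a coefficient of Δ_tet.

-0.8 Δ_tet

With tetrahedral geometry the complex is necessarily high-spin.
Configuration: e^2 t2^1.
CFSE = 2(-0.6Δ_tet) + 1(0.4Δ_tet) = -1.2Δ_tet + 0.4Δ_tet = -0.8Δ_tet.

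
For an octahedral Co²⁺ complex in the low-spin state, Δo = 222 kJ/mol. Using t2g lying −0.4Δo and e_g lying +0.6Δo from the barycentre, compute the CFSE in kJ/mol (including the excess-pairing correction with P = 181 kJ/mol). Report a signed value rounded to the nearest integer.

Co²⁺: group 9, so d-count = 9 − 2 = 7.
Electron filling gives t2g^6 e_g^1.
CFSE(orbital) = 6×(-0.4Δo) + 1×(0.6Δo) = -1.8Δo; with Δo = 222 kJ/mol that is -400 kJ/mol.
High-spin d⁷ would be t2g^5 e_g^2 with 2 pairs; low-spin has 3, so 1 excess pair costs +1P = +181 kJ/mol.
Combining: -400 + 181 = -219 kJ/mol.

-219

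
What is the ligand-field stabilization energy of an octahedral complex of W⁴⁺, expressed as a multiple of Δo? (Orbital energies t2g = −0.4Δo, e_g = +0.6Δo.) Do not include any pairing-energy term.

W⁴⁺: group 6, so d-count = 6 − 4 = 2.
Configuration: t2g^2 e_g^0.
CFSE = 2(-0.4Δo) + 0(0.6Δo) = -0.8Δo + 0.0Δo = -0.8Δo.

-0.8 Δo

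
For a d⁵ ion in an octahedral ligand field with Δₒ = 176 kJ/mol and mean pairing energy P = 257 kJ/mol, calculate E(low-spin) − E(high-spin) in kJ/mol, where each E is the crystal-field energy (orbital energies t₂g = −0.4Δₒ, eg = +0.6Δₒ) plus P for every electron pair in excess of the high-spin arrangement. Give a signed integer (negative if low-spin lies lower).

In the high-spin limit (t₂g³ eg²) the orbital term is 0.0Δₒ = 0 kJ/mol, with no excess pairing.
Low-spin t₂g⁵ eg⁰ gives -2.0Δₒ = -352 kJ/mol, but forming 2 extra pairs costs 2P = 514 kJ/mol, so E(LS) = -352 + 514 = 162 kJ/mol.
E(LS) − E(HS) = 162 − (0) = 162 kJ/mol.

162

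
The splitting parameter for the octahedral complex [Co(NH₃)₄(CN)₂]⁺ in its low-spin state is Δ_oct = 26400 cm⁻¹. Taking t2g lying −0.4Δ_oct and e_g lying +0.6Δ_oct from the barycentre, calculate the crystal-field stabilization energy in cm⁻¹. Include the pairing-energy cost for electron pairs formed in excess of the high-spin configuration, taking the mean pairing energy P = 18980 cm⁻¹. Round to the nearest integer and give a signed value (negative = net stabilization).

Ligand charges: 4×(+0) from NH₃ and 2×(-1) from CN⁻ sum to -2; with overall charge +1, Co is +3.
Co sits in group 9; removing 3 electrons leaves Co³⁺ with 9 − 3 = 6 d electrons.
Configuration: t2g^6 e_g^0.
The orbital stabilization is -2.4Δ_oct = -2.4 × 26400 = -63360 cm⁻¹.
High-spin d⁶ would be t2g^4 e_g^2 with 1 pair; low-spin has 3, so 2 excess pairs cost +2P = +37960 cm⁻¹.
Combining: -63360 + 37960 = -25400 cm⁻¹.

-25400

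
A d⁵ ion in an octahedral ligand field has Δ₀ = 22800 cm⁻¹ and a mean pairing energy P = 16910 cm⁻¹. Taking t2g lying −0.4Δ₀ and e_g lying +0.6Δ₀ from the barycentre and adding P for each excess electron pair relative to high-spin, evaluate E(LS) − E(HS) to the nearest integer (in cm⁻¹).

High-spin: t2g^3 e_g^2, CFSE = 0.0Δ₀ = 0 cm⁻¹.
For low-spin the configuration is t2g^5 e_g^0: orbital energy -2.0 × 22800 = -45600 cm⁻¹, and 2 additional pairs relative to high-spin add 33820 cm⁻¹, giving -11780 cm⁻¹.
Thus E(LS) − E(HS) = -11780 cm⁻¹.

-11780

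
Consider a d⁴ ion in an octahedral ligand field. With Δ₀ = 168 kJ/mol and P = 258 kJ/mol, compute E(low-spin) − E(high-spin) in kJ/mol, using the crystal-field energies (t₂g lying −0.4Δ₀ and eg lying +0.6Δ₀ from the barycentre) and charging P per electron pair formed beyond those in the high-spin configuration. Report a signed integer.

90

High-spin: t₂g³ eg¹, CFSE = -0.6Δ₀ = -101 kJ/mol.
For low-spin the configuration is t₂g⁴ eg⁰: orbital energy -1.6 × 168 = -269 kJ/mol, and 1 additional pair relative to high-spin adds 258 kJ/mol, giving -11 kJ/mol.
E(LS) − E(HS) = -11 − (-101) = 90 kJ/mol.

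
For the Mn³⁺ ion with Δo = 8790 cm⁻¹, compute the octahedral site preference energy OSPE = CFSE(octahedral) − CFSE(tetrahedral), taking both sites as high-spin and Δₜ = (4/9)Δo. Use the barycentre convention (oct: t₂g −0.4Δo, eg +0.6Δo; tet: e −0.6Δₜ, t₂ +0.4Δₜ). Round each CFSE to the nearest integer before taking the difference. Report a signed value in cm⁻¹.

-3711

Mn sits in group 7; removing 3 electrons leaves Mn³⁺ with 7 − 3 = 4 d electrons.
Octahedral (high-spin): t2g^3 e_g^1, CFSE = 3(−0.4) + 1(+0.6) = -0.6Δo = -0.6 × 8790 = -5274 cm⁻¹.
Tetrahedral: e^2 t2^2, CFSE = 2(−0.6) + 2(+0.4) = -0.4Δₜ = -0.4 × (4/9) × 8790 = -1563 cm⁻¹.
OSPE = CFSE(oct) − CFSE(tet) = -5274 − (-1563) = -3711 cm⁻¹.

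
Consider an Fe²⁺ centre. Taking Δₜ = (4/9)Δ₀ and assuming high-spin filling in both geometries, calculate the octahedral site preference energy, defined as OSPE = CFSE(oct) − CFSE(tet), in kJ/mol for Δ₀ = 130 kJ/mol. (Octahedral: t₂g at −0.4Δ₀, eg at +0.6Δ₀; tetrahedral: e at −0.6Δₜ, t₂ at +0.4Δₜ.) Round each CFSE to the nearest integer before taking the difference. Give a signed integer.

-17

Fe²⁺: group 8, so d-count = 8 − 2 = 6.
Octahedral (high-spin): t₂g⁴ eg², CFSE = 4(−0.4) + 2(+0.6) = -0.4Δ₀ = -0.4 × 130 = -52 kJ/mol.
Tetrahedral e³ t₂³ gives -0.6Δₜ = -0.6 × (4/9) × 130 = -35 kJ/mol.
OSPE = CFSE(oct) − CFSE(tet) = -52 − (-35) = -17 kJ/mol.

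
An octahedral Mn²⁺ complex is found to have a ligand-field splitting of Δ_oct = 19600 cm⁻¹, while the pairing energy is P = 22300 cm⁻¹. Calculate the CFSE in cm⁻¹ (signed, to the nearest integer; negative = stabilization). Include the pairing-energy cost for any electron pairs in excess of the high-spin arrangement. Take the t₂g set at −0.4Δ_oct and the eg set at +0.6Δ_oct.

0

Mn²⁺: group 7, so d-count = 7 − 2 = 5.
Δ_oct < P, so pairing is avoided: the ground state is high-spin.
Configuration: t₂g³ eg².
Orbital CFSE = 0.0Δ_oct = 0.0 × 19600 = 0 cm⁻¹.
High-spin has no excess pairs, so no pairing correction applies.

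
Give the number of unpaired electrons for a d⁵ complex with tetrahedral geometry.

Tetrahedral splitting is small, so the complex is high-spin.
Configuration: e² t₂³, giving 5 unpaired electrons.

5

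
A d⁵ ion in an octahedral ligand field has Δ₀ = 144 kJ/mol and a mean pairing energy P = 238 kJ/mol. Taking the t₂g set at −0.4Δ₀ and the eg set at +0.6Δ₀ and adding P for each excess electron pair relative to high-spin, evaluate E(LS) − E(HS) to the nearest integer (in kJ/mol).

High-spin d⁵ fills as t₂g³ eg² with CFSE 3(−0.4) + 2(+0.6) = 0.0Δ₀ = 0 kJ/mol.
For low-spin the configuration is t₂g⁵ eg⁰: orbital energy -2.0 × 144 = -288 kJ/mol, and 2 additional pairs relative to high-spin add 476 kJ/mol, giving 188 kJ/mol.
The difference is 188 − (0) = 188 kJ/mol, so high-spin lies lower.

188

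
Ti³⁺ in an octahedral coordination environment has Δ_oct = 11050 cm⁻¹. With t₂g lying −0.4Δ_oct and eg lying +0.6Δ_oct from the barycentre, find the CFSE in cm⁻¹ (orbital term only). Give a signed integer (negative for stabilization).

-4420

Ti³⁺: group 4, so d-count = 4 − 3 = 1.
Configuration: t₂g¹ eg⁰.
The orbital stabilization is -0.4Δ_oct = -0.4 × 11050 = -4420 cm⁻¹.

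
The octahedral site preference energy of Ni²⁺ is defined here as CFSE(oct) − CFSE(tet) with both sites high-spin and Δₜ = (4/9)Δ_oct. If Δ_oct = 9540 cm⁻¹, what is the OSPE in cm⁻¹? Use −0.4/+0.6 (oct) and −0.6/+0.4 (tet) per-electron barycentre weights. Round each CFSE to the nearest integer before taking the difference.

Ni sits in group 10; removing 2 electrons leaves Ni²⁺ with 10 − 2 = 8 d electrons.
Octahedral (high-spin): t₂g⁶ eg², CFSE = 6(−0.4) + 2(+0.6) = -1.2Δ_oct = -1.2 × 9540 = -11448 cm⁻¹.
Tetrahedral: e⁴ t₂⁴, CFSE = 4(−0.6) + 4(+0.4) = -0.8Δₜ = -0.8 × (4/9) × 9540 = -3392 cm⁻¹.
OSPE = CFSE(oct) − CFSE(tet) = -11448 − (-3392) = -8056 cm⁻¹.

-8056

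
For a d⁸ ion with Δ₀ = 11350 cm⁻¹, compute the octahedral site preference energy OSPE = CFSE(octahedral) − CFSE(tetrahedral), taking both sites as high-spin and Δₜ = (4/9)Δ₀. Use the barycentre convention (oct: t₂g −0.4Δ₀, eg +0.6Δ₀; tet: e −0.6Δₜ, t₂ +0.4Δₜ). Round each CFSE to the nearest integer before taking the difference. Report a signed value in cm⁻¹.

-9584

Octahedral high-spin t₂g⁶ eg²: CFSE = -1.2 × 11350 = -13620 cm⁻¹.
Tetrahedral e⁴ t₂⁴ gives -0.8Δₜ = -0.8 × (4/9) × 11350 = -4036 cm⁻¹.
OSPE = -13620 − (-4036) = -9584 cm⁻¹.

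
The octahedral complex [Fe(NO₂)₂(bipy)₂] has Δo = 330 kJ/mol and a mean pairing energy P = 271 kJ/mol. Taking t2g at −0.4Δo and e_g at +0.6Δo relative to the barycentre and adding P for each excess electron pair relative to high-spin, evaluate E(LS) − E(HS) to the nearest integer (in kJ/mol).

Ligand charges: 2×(-1) from NO₂⁻ and 2×(+0) from bipy sum to -2; with overall charge +0, Fe is +2.
Group 8 minus oxidation state +2 gives a d⁶ configuration for Fe²⁺.
In the high-spin limit (t2g^4 e_g^2) the orbital term is -0.4Δo = -132 kJ/mol, with no excess pairing.
Low-spin: t2g^6 e_g^0, orbital CFSE = -2.4Δo = -792 kJ/mol; plus 2 excess pairs × P = +542 kJ/mol; total -250 kJ/mol.
Thus E(LS) − E(HS) = -118 kJ/mol.

-118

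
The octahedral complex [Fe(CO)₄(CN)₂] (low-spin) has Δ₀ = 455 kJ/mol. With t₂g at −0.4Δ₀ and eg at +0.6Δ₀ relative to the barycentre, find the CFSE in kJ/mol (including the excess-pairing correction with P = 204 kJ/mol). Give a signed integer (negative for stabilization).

Ligand charges: 4×(+0) from CO and 2×(-1) from CN⁻ sum to -2; with overall charge +0, Fe is +2.
Fe sits in group 8; removing 2 electrons leaves Fe²⁺ with 8 − 2 = 6 d electrons.
The d⁶ electrons fill as t₂g⁶ eg⁰.
Orbital CFSE = 6(-0.4) + 0(0.6) = -2.4Δ₀ = -2.4 × 455 = -1092 kJ/mol.
Pairing penalty: 3 pairs vs 1 in the high-spin reference → 2 extra × P = 408 kJ/mol.
Net CFSE = -1092 + 408 = -684 kJ/mol.

-684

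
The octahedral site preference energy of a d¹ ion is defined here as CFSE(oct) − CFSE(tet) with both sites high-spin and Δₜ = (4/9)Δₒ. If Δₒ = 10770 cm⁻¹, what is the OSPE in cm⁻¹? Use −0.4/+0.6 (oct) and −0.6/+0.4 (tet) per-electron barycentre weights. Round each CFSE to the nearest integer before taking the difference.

-1436

In an octahedral site d¹ (HS) is t₂g¹ eg⁰, giving CFSE(oct) = -0.4Δₒ = -4308 cm⁻¹.
In a tetrahedral site the filling is e¹ t₂⁰: CFSE(tet) = -0.6Δₜ = -0.6 × (4/9)(10770) = -2872 cm⁻¹.
OSPE = -4308 − (-2872) = -1436 cm⁻¹.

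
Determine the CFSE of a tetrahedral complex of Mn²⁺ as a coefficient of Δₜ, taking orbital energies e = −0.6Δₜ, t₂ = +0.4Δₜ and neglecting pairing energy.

Mn is in group 7, so Mn²⁺ is d⁵ (7 − 2 = 5).
Tetrahedral fields are weak (Δₜ ≈ 4/9 Δₒ), so electrons fill high-spin.
Configuration: e² t₂³.
CFSE = 2(-0.6Δₜ) + 3(0.4Δₜ) = -1.2Δₜ + 1.2Δₜ = 0.0Δₜ.

0.0 Δₜ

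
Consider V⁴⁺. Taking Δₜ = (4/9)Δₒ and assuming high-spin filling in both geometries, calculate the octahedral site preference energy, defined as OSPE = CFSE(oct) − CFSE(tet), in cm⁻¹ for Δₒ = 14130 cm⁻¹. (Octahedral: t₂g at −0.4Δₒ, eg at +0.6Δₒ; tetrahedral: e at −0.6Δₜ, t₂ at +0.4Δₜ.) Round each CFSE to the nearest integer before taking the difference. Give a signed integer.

V sits in group 5; removing 4 electrons leaves V⁴⁺ with 5 − 4 = 1 d electrons.
Octahedral high-spin t2g^1 e_g^0: CFSE = -0.4 × 14130 = -5652 cm⁻¹.
Tetrahedral e^1 t2^0 gives -0.6Δₜ = -0.6 × (4/9) × 14130 = -3768 cm⁻¹.
OSPE = -5652 − (-3768) = -1884 cm⁻¹.

-1884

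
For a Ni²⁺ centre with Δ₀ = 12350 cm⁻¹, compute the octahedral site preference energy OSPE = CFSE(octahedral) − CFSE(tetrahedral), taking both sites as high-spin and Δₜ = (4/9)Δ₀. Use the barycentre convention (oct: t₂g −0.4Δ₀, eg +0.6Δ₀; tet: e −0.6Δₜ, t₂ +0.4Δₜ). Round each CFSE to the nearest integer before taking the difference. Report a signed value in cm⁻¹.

Ni sits in group 10; removing 2 electrons leaves Ni²⁺ with 10 − 2 = 8 d electrons.
Octahedral (high-spin): t₂g⁶ eg², CFSE = 6(−0.4) + 2(+0.6) = -1.2Δ₀ = -1.2 × 12350 = -14820 cm⁻¹.
In a tetrahedral site the filling is e⁴ t₂⁴: CFSE(tet) = -0.8Δₜ = -0.8 × (4/9)(12350) = -4391 cm⁻¹.
Subtracting, OSPE = -14820 − (-4391) = -10429 cm⁻¹.

-10429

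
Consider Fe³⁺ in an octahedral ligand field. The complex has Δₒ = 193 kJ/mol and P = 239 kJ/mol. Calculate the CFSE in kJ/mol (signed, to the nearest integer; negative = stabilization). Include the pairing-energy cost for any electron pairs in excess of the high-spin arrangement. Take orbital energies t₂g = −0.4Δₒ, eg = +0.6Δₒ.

Group 8 minus oxidation state +3 gives a d⁵ configuration for Fe³⁺.
With Δₒ < P the complex is high-spin.
That gives t₂g³ eg².
Orbital CFSE = 0.0Δₒ = 0.0 × 193 = 0 kJ/mol.
High-spin has no excess pairs, so no pairing correction applies.

0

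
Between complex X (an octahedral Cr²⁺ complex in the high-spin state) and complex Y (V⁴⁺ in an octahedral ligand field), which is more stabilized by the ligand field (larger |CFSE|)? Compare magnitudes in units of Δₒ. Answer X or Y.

X: Cr sits in group 6; removing 2 electrons leaves Cr²⁺ with 6 − 2 = 4 d electrons; t2g^3 e_g^1, CFSE = -0.6Δₒ.
Y: V is in group 5, so V⁴⁺ is d¹ (5 − 4 = 1); For octahedral d¹ the high- and low-spin configurations coincide; t₂g¹ eg⁰, CFSE = -0.4Δₒ.
So X has the larger |CFSE|.

X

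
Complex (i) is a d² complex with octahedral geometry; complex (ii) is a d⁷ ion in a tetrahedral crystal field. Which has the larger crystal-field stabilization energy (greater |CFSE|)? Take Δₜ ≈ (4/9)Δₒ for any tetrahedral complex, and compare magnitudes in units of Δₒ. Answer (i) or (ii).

(i): t2g^2 e_g^0, CFSE = -0.8Δₒ.
(ii): With tetrahedral geometry the complex is necessarily high-spin; e⁴ t₂³, CFSE = -1.2Δₜ ≈ -0.53Δₒ.
So (i) has the larger |CFSE|.

(i)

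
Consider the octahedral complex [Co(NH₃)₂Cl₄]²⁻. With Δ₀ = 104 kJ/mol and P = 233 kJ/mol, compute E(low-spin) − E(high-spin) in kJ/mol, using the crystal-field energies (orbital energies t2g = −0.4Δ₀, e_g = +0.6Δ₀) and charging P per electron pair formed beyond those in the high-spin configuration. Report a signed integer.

129

Ligand charges: 2×(+0) from NH₃ and 4×(-1) from Cl⁻ sum to -4; with overall charge -2, Co is +2.
Group 9 minus oxidation state +2 gives a d⁷ configuration for Co²⁺.
In the high-spin limit (t2g^5 e_g^2) the orbital term is -0.8Δ₀ = -83 kJ/mol, with no excess pairing.
For low-spin the configuration is t2g^6 e_g^1: orbital energy -1.8 × 104 = -187 kJ/mol, and 1 additional pair relative to high-spin adds 233 kJ/mol, giving 46 kJ/mol.
E(LS) − E(HS) = 46 − (-83) = 129 kJ/mol.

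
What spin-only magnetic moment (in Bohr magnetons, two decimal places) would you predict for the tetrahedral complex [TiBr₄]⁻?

1.73 Bohr magnetons

Each Br⁻ contributes -1; 4 × (-1) = -4. With overall charge -1, Ti is in the +3 oxidation state.
Ti³⁺: group 4, so d-count = 4 − 3 = 1.
With tetrahedral geometry the complex is necessarily high-spin.
Configuration: e¹ t₂⁰ → 1 unpaired electron.
μ(spin-only) = √[1(1+2)] = √3 ≈ 1.73 Bohr magnetons.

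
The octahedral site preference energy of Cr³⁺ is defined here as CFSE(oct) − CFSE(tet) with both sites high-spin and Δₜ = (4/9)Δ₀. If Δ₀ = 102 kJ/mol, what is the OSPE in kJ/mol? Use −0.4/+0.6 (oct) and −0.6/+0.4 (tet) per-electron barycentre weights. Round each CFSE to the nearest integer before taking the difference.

-86

Cr is in group 6, so Cr³⁺ is d³ (6 − 3 = 3).
Octahedral high-spin t₂g³ eg⁰: CFSE = -1.2 × 102 = -122 kJ/mol.
Tetrahedral e² t₂¹ gives -0.8Δₜ = -0.8 × (4/9) × 102 = -36 kJ/mol.
OSPE = CFSE(oct) − CFSE(tet) = -122 − (-36) = -86 kJ/mol.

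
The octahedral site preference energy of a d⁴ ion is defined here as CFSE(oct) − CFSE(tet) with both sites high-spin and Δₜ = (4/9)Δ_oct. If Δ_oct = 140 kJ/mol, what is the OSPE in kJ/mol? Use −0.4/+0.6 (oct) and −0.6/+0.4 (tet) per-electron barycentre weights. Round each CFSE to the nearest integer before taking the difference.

-59

Octahedral (high-spin): t2g^3 e_g^1, CFSE = 3(−0.4) + 1(+0.6) = -0.6Δ_oct = -0.6 × 140 = -84 kJ/mol.
Tetrahedral: e^2 t2^2, CFSE = 2(−0.6) + 2(+0.4) = -0.4Δₜ = -0.4 × (4/9) × 140 = -25 kJ/mol.
Subtracting, OSPE = -84 − (-25) = -59 kJ/mol.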